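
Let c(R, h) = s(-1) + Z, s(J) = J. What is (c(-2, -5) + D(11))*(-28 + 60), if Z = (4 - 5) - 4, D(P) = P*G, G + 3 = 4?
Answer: 160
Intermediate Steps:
G = 1 (G = -3 + 4 = 1)
D(P) = P (D(P) = P*1 = P)
Z = -5 (Z = -1 - 4 = -5)
c(R, h) = -6 (c(R, h) = -1 - 5 = -6)
(c(-2, -5) + D(11))*(-28 + 60) = (-6 + 11)*(-28 + 60) = 5*32 = 160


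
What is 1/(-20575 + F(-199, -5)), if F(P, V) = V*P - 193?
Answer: -1/19773 ≈ -5.0574e-5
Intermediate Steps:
F(P, V) = -193 + P*V (F(P, V) = P*V - 193 = -193 + P*V)
1/(-20575 + F(-199, -5)) = 1/(-20575 + (-193 - 199*(-5))) = 1/(-20575 + (-193 + 995)) = 1/(-20575 + 802) = 1/(-19773) = -1/19773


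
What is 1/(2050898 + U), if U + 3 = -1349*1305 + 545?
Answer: 1/290995 ≈ 3.4365e-6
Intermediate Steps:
U = -1759903 (U = -3 + (-1349*1305 + 545) = -3 + (-1760445 + 545) = -3 - 1759900 = -1759903)
1/(2050898 + U) = 1/(2050898 - 1759903) = 1/290995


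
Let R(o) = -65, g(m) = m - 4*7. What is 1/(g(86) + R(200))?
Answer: -⅐ ≈ -0.14286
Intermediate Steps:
g(m) = -28 + m (g(m) = m - 28 = -28 + m)
1/(g(86) + R(200)) = 1/((-28 + 86) - 65) = 1/(58 - 65) = 1/(-7) = -⅐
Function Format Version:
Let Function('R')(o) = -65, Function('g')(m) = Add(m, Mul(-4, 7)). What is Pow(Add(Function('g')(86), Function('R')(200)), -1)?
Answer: Rational(-1, 7) ≈ -0.14286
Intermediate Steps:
Function('g')(m) = Add(-28, m) (Function('g')(m) = Add(m, -28) = Add(-28, m))
Pow(Add(Function('g')(86), Function('R')(200)), -1) = Pow(Add(Add(-28, 86), -65), -1) = Pow(Add(58, -65), -1) = Pow(-7, -1) = Rational(-1, 7)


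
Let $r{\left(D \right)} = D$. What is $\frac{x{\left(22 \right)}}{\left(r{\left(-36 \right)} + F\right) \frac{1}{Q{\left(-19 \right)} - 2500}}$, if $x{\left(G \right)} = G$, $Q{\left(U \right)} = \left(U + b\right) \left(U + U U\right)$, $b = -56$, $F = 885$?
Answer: $- \frac{619300}{849} \approx -729.45$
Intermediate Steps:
$Q{\left(U \right)} = \left(-56 + U\right) \left(U + U^{2}\right)$ ($Q{\left(U \right)} = \left(U - 56\right) \left(U + U U\right) = \left(-56 + U\right) \left(U + U^{2}\right)$)
$\frac{x{\left(22 \right)}}{\left(r{\left(-36 \right)} + F\right) \frac{1}{Q{\left(-19 \right)} - 2500}} = \frac{22}{\left(-36 + 885\right) \frac{1}{- 19 \left(-56 + \left(-19\right)^{2} - -1045\right) - 2500}} = \frac{22}{849 \frac{1}{- 19 \left(-56 + 361 + 1045\right) - 2500}} = \frac{22}{849 \frac{1}{\left(-19\right) 1350 - 2500}} = \frac{22}{849 \frac{1}{-25650 - 2500}} = \frac{22}{849 \frac{1}{-28150}} = \frac{22}{849 \left(- \frac{1}{28150}\right)} = \frac{22}{- \frac{849}{28150}} = 22 \left(- \frac{28150}{849}\right) = - \frac{619300}{849}$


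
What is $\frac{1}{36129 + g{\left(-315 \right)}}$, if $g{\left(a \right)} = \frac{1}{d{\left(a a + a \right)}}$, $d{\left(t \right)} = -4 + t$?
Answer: $\frac{98906}{3573374875} \approx 2.7679 \cdot 10^{-5}$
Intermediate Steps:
$g{\left(a \right)} = \frac{1}{-4 + a + a^{2}}$ ($g{\left(a \right)} = \frac{1}{-4 + \left(a a + a\right)} = \frac{1}{-4 + \left(a^{2} + a\right)} = \frac{1}{-4 + \left(a + a^{2}\right)} = \frac{1}{-4 + a + a^{2}}$)
$\frac{1}{36129 + g{\left(-315 \right)}} = \frac{1}{36129 + \frac{1}{-4 - 315 \left(1 - 315\right)}} = \frac{1}{36129 + \frac{1}{-4 - -98910}} = \frac{1}{36129 + \frac{1}{-4 + 98910}} = \frac{1}{36129 + \frac{1}{98906}} = \frac{1}{\frac{3573374875}{98906}} = \frac{98906}{3573374875}$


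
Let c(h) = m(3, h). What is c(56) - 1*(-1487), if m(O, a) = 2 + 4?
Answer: 1493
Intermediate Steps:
m(O, a) = 6
c(h) = 6
c(56) - 1*(-1487) = 6 - 1*(-1487) = 6 + 1487 = 1493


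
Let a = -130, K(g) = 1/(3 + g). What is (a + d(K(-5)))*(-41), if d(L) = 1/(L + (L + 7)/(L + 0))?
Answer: 143992/27 ≈ 5333.0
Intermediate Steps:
d(L) = 1/(L + (7 + L)/L)
(a + d(K(-5)))*(-41) = (-130 + 1/((3 - 5)*(7 + 1/(3 - 5) + (1/(3 - 5))**2)))*(-41) = (-130 + 1/((-2)*(7 + 1/(-2) + (1/(-2))**2)))*(-41) = (-130 - 1/(2*(7 - 1/2 + (-1/2)**2)))*(-41) = (-130 - 1/(2*(7 - 1/2 + 1/4)))*(-41) = (-130 - 1/(2*27/4))*(-41) = (-130 - 1/2*4/27)*(-41) = (-130 - 2/27)*(-41) = -3512/27*(-41) = 143992/27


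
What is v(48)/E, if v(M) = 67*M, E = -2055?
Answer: -1072/685 ≈ -1.5650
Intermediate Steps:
v(48)/E = (67*48)/(-2055) = 3216*(-1/2055) = -1072/685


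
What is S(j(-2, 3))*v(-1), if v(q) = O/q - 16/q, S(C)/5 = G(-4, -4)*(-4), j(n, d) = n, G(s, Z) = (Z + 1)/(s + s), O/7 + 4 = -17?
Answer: -2445/2 ≈ -1222.5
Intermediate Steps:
O = -147 (O = -28 + 7*(-17) = -28 - 119 = -147)
G(s, Z) = (1 + Z)/(2*s) (G(s, Z) = (1 + Z)/((2*s)) = (1 + Z)*(1/(2*s)) = (1 + Z)/(2*s))
S(C) = -15/2 (S(C) = 5*(((½)*(1 - 4)/(-4))*(-4)) = 5*(((½)*(-¼)*(-3))*(-4)) = 5*((3/8)*(-4)) = 5*(-3/2) = -15/2)
v(q) = -163/q (v(q) = -147/q - 16/q = -163/q)
S(j(-2, 3))*v(-1) = -(-2445)/(2*(-1)) = -(-2445)*(-1)/2 = -15/2*163 = -2445/2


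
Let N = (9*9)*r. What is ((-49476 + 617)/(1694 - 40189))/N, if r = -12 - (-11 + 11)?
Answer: -48859/37417140 ≈ -0.0013058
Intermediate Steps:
r = -12 (r = -12 - 1*0 = -12 + 0 = -12)
N = -972 (N = (9*9)*(-12) = 81*(-12) = -972)
((-49476 + 617)/(1694 - 40189))/N = ((-49476 + 617)/(1694 - 40189))/(-972) = -48859/(-38495)*(-1/972) = -48859*(-1/38495)*(-1/972) = (48859/38495)*(-1/972) = -48859/37417140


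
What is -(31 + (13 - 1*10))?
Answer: -34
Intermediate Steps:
-(31 + (13 - 1*10)) = -(31 + (13 - 10)) = -(31 + 3) = -1*34 = -34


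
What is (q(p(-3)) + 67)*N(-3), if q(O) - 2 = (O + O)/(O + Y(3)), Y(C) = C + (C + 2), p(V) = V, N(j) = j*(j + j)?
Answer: 6102/5 ≈ 1220.4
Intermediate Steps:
N(j) = 2*j² (N(j) = j*(2*j) = 2*j²)
Y(C) = 2 + 2*C (Y(C) = C + (2 + C) = 2 + 2*C)
q(O) = 2 + 2*O/(8 + O) (q(O) = 2 + (O + O)/(O + (2 + 2*3)) = 2 + (2*O)/(O + (2 + 6)) = 2 + (2*O)/(O + 8) = 2 + (2*O)/(8 + O) = 2 + 2*O/(8 + O))
(q(p(-3)) + 67)*N(-3) = (4*(4 - 3)/(8 - 3) + 67)*(2*(-3)²) = (4*1/5 + 67)*(2*9) = (4*(⅕)*1 + 67)*18 = (⅘ + 67)*18 = (339/5)*18 = 6102/5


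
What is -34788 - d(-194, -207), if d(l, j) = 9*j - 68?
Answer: -32857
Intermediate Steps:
d(l, j) = -68 + 9*j
-34788 - d(-194, -207) = -34788 - (-68 + 9*(-207)) = -34788 - (-68 - 1863) = -34788 - 1*(-1931) = -34788 + 1931 = -32857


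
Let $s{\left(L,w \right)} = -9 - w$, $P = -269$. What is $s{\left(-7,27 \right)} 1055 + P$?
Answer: $-38249$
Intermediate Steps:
$s{\left(-7,27 \right)} 1055 + P = \left(-9 - 27\right) 1055 - 269 = \left(-36\right) 1055 - 269 = -37980 - 269 = -38249$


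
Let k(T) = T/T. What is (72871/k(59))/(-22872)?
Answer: -72871/22872 ≈ -3.1860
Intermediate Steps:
k(T) = 1
(72871/k(59))/(-22872) = (72871/1)/(-22872) = (72871*1)*(-1/22872) = 72871*(-1/22872) = -72871/22872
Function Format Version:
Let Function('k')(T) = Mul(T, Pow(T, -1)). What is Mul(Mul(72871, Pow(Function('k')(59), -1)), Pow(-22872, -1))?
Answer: Rational(-72871, 22872) ≈ -3.1860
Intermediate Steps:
Function('k')(T) = 1
Mul(Mul(72871, Pow(Function('k')(59), -1)), Pow(-22872, -1)) = Mul(Mul(72871, Pow(1, -1)), Pow(-22872, -1)) = Mul(Mul(72871, 1), Rational(-1, 22872)) = Mul(72871, Rational(-1, 22872)) = Rational(-72871, 22872)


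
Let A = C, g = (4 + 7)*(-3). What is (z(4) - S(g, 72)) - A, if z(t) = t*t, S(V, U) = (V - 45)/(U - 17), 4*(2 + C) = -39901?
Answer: 2198827/220 ≈ 9994.7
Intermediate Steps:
C = -39909/4 (C = -2 + (1/4)*(-39901) = -2 - 39901/4 = -39909/4 ≈ -9977.3)
g = -33 (g = 11*(-3) = -33)
S(V, U) = (-45 + V)/(-17 + U)
A = -39909/4 ≈ -9977.3
z(t) = t**2
(z(4) - S(g, 72)) - A = (4**2 - (-45 - 33)/(-17 + 72)) - 1*(-39909/4) = (16 - (-78)/55) + 39909/4 = (16 - 1*(-78/55)) + 39909/4 = (16 + 78/55) + 39909/4 = 958/55 + 39909/4 = 2198827/220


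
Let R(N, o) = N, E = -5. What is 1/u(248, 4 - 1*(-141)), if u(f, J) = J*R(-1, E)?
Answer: -1/145 ≈ -0.0068966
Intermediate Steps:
u(f, J) = -J (u(f, J) = J*(-1) = -J)
1/u(248, 4 - 1*(-141)) = 1/(-(4 - 1*(-141))) = 1/(-(4 + 141)) = 1/(-1*145) = 1/(-145) = -1/145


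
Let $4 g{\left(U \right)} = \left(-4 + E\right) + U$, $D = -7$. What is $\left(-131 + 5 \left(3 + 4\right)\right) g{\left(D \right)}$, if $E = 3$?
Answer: $192$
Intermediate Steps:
$g{\left(U \right)} = - \frac{1}{4} + \frac{U}{4}$ ($g{\left(U \right)} = \frac{\left(-4 + 3\right) + U}{4} = \frac{-1 + U}{4} = - \frac{1}{4} + \frac{U}{4}$)
$\left(-131 + 5 \left(3 + 4\right)\right) g{\left(D \right)} = \left(-131 + 5 \left(3 + 4\right)\right) \left(- \frac{1}{4} + \frac{1}{4} \left(-7\right)\right) = \left(-131 + 5 \cdot 7\right) \left(- \frac{1}{4} - \frac{7}{4}\right) = \left(-131 + 35\right) \left(-2\right) = \left(-96\right) \left(-2\right) = 192$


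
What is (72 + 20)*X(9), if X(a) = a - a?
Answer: 0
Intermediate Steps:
X(a) = 0
(72 + 20)*X(9) = (72 + 20)*0 = 92*0 = 0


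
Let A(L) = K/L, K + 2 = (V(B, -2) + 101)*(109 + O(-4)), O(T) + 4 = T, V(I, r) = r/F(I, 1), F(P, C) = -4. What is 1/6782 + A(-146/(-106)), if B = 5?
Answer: 1842070925/247543 ≈ 7441.4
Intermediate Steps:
V(I, r) = -r/4 (V(I, r) = r/(-4) = r*(-¼) = -r/4)
O(T) = -4 + T
K = 20499/2 (K = -2 + (-¼*(-2) + 101)*(109 + (-4 - 4)) = -2 + (½ + 101)*(109 - 8) = -2 + (203/2)*101 = -2 + 20503/2 = 20499/2 ≈ 10250.)
A(L) = 20499/(2*L)
1/6782 + A(-146/(-106)) = 1/6782 + 20499/(2*((-146/(-106)))) = 1/6782 + 20499/(2*((-146*(-1/106)))) = 1/6782 + 20499/(2*(73/53)) = 1/6782 + (20499/2)*(53/73) = 1/6782 + 1086447/146 = 1842070925/247543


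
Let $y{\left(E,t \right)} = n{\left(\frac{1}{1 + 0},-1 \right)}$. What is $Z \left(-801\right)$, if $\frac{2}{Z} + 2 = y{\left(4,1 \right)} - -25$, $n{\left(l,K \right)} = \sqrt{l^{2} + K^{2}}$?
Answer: $- \frac{36846}{527} + \frac{1602 \sqrt{2}}{527} \approx -65.618$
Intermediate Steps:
$n{\left(l,K \right)} = \sqrt{K^{2} + l^{2}}$
$y{\left(E,t \right)} = \sqrt{2}$ ($y{\left(E,t \right)} = \sqrt{\left(-1\right)^{2} + \left(\frac{1}{1 + 0}\right)^{2}} = \sqrt{1 + \left(1^{-1}\right)^{2}} = \sqrt{1 + 1^{2}} = \sqrt{1 + 1} = \sqrt{2}$)
$Z = \frac{2}{23 + \sqrt{2}}$ ($Z = \frac{2}{-2 + \left(\sqrt{2} - -25\right)} = \frac{2}{-2 + \left(\sqrt{2} + 25\right)} = \frac{2}{-2 + \left(25 + \sqrt{2}\right)} = \frac{2}{23 + \sqrt{2}} \approx 0.081919$)
$Z \left(-801\right) = \left(\frac{46}{527} - \frac{2 \sqrt{2}}{527}\right) \left(-801\right) = - \frac{36846}{527} + \frac{1602 \sqrt{2}}{527}$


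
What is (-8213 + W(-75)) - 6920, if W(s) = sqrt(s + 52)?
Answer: -15133 + I*sqrt(23) ≈ -15133.0 + 4.7958*I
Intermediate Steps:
W(s) = sqrt(52 + s)
(-8213 + W(-75)) - 6920 = (-8213 + sqrt(52 - 75)) - 6920 = (-8213 + sqrt(-23)) - 6920 = (-8213 + I*sqrt(23)) - 6920 = -15133 + I*sqrt(23)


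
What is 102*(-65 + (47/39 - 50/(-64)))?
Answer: -1336897/208 ≈ -6427.4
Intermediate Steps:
102*(-65 + (47/39 - 50/(-64))) = 102*(-65 + (47*(1/39) - 50*(-1/64))) = 102*(-65 + (47/39 + 25/32)) = 102*(-65 + 2479/1248) = 102*(-78641/1248) = -1336897/208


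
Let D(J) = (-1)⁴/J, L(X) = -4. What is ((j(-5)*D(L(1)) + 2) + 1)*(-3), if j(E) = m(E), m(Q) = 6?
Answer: -9/2 ≈ -4.5000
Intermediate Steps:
D(J) = 1/J
j(E) = 6
((j(-5)*D(L(1)) + 2) + 1)*(-3) = ((6/(-4) + 2) + 1)*(-3) = ((6*(-¼) + 2) + 1)*(-3) = ((-3/2 + 2) + 1)*(-3) = (½ + 1)*(-3) = (3/2)*(-3) = -9/2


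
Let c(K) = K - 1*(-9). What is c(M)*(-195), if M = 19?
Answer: -5460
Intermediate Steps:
c(K) = 9 + K (c(K) = K + 9 = 9 + K)
c(M)*(-195) = (9 + 19)*(-195) = 28*(-195) = -5460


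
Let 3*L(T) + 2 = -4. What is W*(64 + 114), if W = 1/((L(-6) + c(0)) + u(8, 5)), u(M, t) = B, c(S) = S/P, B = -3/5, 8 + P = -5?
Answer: -890/13 ≈ -68.462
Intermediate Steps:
P = -13 (P = -8 - 5 = -13)
L(T) = -2 (L(T) = -⅔ + (⅓)*(-4) = -⅔ - 4/3 = -2)
B = -⅗ (B = -3*⅕ = -⅗ ≈ -0.60000)
c(S) = -S/13 (c(S) = S/(-13) = S*(-1/13) = -S/13)
u(M, t) = -⅗
W = -5/13 (W = 1/((-2 - 1/13*0) - ⅗) = 1/((-2 + 0) - ⅗) = 1/(-2 - ⅗) = 1/(-13/5) = -5/13 ≈ -0.38462)
W*(64 + 114) = -5*(64 + 114)/13 = -5/13*178 = -890/13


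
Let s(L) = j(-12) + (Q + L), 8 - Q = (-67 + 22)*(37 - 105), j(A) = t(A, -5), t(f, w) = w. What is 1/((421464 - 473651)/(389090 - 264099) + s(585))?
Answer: -124991/309029939 ≈ -0.00040446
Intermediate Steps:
j(A) = -5
Q = -3052 (Q = 8 - (-67 + 22)*(37 - 105) = 8 - (-45)*(-68) = 8 - 1*3060 = 8 - 3060 = -3052)
s(L) = -3057 + L (s(L) = -5 + (-3052 + L) = -3057 + L)
1/((421464 - 473651)/(389090 - 264099) + s(585)) = 1/((421464 - 473651)/(389090 - 264099) + (-3057 + 585)) = 1/(-52187/124991 - 2472) = 1/(-309029939/124991) = -124991/309029939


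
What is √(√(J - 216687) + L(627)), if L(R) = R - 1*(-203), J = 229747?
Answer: √(830 + 2*√3265) ≈ 30.729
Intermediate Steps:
L(R) = 203 + R (L(R) = R + 203 = 203 + R)
√(√(J - 216687) + L(627)) = √(√(229747 - 216687) + (203 + 627)) = √(√13060 + 830) = √(2*√3265 + 830) = √(830 + 2*√3265)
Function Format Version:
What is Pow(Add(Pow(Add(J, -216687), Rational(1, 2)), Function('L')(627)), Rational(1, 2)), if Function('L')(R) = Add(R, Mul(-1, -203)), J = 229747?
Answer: Pow(Add(830, Mul(2, Pow(3265, Rational(1, 2)))), Rational(1, 2)) ≈ 30.729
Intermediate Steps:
Function('L')(R) = Add(203, R) (Function('L')(R) = Add(R, 203) = Add(203, R))
Pow(Add(Pow(Add(J, -216687), Rational(1, 2)), Function('L')(627)), Rational(1, 2)) = Pow(Add(Pow(Add(229747, -216687), Rational(1, 2)), Add(203, 627)), Rational(1, 2)) = Pow(Add(Pow(13060, Rational(1, 2)), 830), Rational(1, 2)) = Pow(Add(Mul(2, Pow(3265, Rational(1, 2))), 830), Rational(1, 2)) = Pow(Add(830, Mul(2, Pow(3265, Rational(1, 2)))), Rational(1, 2))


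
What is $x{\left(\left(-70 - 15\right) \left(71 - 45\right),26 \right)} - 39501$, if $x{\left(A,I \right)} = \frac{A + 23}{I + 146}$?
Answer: $- \frac{6796359}{172} \approx -39514.0$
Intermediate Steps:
$x{\left(A,I \right)} = \frac{23 + A}{146 + I}$
$x{\left(\left(-70 - 15\right) \left(71 - 45\right),26 \right)} - 39501 = \frac{23 + \left(-70 - 15\right) \left(71 - 45\right)}{146 + 26} - 39501 = \frac{23 - 2210}{172} - 39501 = \frac{1}{172} \left(-2187\right) - 39501 = - \frac{2187}{172} - 39501 = - \frac{6796359}{172}$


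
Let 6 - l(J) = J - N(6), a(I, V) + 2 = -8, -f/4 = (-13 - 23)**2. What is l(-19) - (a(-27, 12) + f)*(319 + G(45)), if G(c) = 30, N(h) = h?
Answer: 1812737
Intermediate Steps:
f = -5184 (f = -4*(-13 - 23)**2 = -4*(-36)**2 = -4*1296 = -5184)
a(I, V) = -10 (a(I, V) = -2 - 8 = -10)
l(J) = 12 - J (l(J) = 6 - (J - 1*6) = 6 - (J - 6) = 6 - (-6 + J) = 6 + (6 - J) = 12 - J)
l(-19) - (a(-27, 12) + f)*(319 + G(45)) = (12 - 1*(-19)) - (-10 - 5184)*(319 + 30) = (12 + 19) - (-5194)*349 = 31 - 1*(-1812706) = 31 + 1812706 = 1812737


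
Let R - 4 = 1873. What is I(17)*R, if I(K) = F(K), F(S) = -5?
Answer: -9385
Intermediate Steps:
R = 1877 (R = 4 + 1873 = 1877)
I(K) = -5
I(17)*R = -5*1877 = -9385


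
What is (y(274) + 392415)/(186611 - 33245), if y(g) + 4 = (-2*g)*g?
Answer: 80753/51122 ≈ 1.5796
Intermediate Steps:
y(g) = -4 - 2*g**2 (y(g) = -4 + (-2*g)*g = -4 - 2*g**2)
(y(274) + 392415)/(186611 - 33245) = ((-4 - 2*274**2) + 392415)/(186611 - 33245) = ((-4 - 2*75076) + 392415)/153366 = ((-4 - 150152) + 392415)*(1/153366) = (-150156 + 392415)*(1/153366) = 242259*(1/153366) = 80753/51122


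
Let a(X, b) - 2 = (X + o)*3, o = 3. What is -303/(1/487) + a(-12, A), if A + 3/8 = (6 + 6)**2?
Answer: -147586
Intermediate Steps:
A = 1149/8 (A = -3/8 + (6 + 6)**2 = -3/8 + 12**2 = -3/8 + 144 = 1149/8 ≈ 143.63)
a(X, b) = 11 + 3*X (a(X, b) = 2 + (X + 3)*3 = 2 + (3 + X)*3 = 2 + (9 + 3*X) = 11 + 3*X)
-303/(1/487) + a(-12, A) = -303/(1/487) + (11 + 3*(-12)) = -303/1/487 + (11 - 36) = -303*487 - 25 = -147561 - 25 = -147586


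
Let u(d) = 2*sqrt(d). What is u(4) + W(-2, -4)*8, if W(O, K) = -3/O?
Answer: 16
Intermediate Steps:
u(4) + W(-2, -4)*8 = 2*sqrt(4) - 3/(-2)*8 = 2*2 - 3*(-1/2)*8 = 4 + (3/2)*8 = 4 + 12 = 16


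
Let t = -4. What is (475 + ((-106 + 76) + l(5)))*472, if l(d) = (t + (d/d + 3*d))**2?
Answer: 278008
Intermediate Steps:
l(d) = (-3 + 3*d)**2 (l(d) = (-4 + (d/d + 3*d))**2 = (-4 + (1 + 3*d))**2 = (-3 + 3*d)**2)
(475 + ((-106 + 76) + l(5)))*472 = (475 + ((-106 + 76) + 9*(-1 + 5)**2))*472 = (475 + (-30 + 9*4**2))*472 = (475 + (-30 + 9*16))*472 = (475 + (-30 + 144))*472 = (475 + 114)*472 = 589*472 = 278008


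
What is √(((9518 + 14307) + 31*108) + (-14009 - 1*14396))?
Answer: 4*I*√77 ≈ 35.1*I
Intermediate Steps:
√(((9518 + 14307) + 31*108) + (-14009 - 1*14396)) = √((23825 + 3348) + (-14009 - 14396)) = √(27173 - 28405) = √(-1232) = 4*I*√77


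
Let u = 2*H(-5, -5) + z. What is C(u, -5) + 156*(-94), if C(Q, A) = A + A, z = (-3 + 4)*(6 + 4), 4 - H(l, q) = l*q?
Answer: -14674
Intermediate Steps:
H(l, q) = 4 - l*q
z = 10 (z = 1*10 = 10)
u = -32 (u = 2*(4 - 1*(-5)*(-5)) + 10 = 2*(4 - 25) + 10 = 2*(-21) + 10 = -42 + 10 = -32)
C(Q, A) = 2*A
C(u, -5) + 156*(-94) = 2*(-5) + 156*(-94) = -10 - 14664 = -14674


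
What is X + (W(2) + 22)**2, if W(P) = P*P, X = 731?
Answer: 1407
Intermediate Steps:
W(P) = P**2
X + (W(2) + 22)**2 = 731 + (2**2 + 22)**2 = 731 + (4 + 22)**2 = 731 + 26**2 = 731 + 676 = 1407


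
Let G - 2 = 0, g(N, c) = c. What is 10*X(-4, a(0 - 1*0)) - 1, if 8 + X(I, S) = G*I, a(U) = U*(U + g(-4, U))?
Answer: -161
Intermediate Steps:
G = 2 (G = 2 + 0 = 2)
a(U) = 2*U² (a(U) = U*(U + U) = U*(2*U) = 2*U²)
X(I, S) = -8 + 2*I
10*X(-4, a(0 - 1*0)) - 1 = 10*(-8 + 2*(-4)) - 1 = 10*(-8 - 8) - 1 = 10*(-16) - 1 = -160 - 1 = -161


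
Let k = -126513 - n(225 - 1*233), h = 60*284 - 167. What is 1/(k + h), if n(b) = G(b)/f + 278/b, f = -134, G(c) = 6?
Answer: -268/29374195 ≈ -9.1237e-6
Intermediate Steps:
n(b) = -3/67 + 278/b (n(b) = 6/(-134) + 278/b = 6*(-1/134) + 278/b = -3/67 + 278/b)
h = 16873 (h = 17040 - 167 = 16873)
k = -33896159/268 (k = -126513 - (-3/67 + 278/(225 - 1*233)) = -126513 - (-3/67 + 278/(225 - 233)) = -126513 - (-3/67 + 278/(-8)) = -126513 - (-3/67 + 278*(-⅛)) = -126513 - (-3/67 - 139/4) = -126513 - 1*(-9325/268) = -126513 + 9325/268 = -33896159/268 ≈ -1.2648e+5)
1/(k + h) = 1/(-33896159/268 + 16873) = 1/(-29374195/268) = -268/29374195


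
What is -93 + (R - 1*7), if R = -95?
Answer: -195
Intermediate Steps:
-93 + (R - 1*7) = -93 + (-95 - 1*7) = -93 + (-95 - 7) = -93 - 102 = -195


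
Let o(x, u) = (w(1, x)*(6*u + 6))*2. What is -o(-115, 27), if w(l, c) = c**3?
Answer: 511014000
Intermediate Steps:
o(x, u) = 2*x**3*(6 + 6*u) (o(x, u) = (x**3*(6*u + 6))*2 = (x**3*(6 + 6*u))*2 = 2*x**3*(6 + 6*u))
-o(-115, 27) = -12*(-115)**3*(1 + 27) = -12*(-1520875)*28 = -1*(-511014000) = 511014000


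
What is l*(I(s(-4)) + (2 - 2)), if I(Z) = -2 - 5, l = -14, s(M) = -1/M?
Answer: 98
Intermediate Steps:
I(Z) = -7
l*(I(s(-4)) + (2 - 2)) = -14*(-7 + (2 - 2)) = -14*(-7 + 0) = -14*(-7) = 98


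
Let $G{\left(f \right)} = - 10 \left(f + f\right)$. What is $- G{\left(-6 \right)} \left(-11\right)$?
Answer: $1320$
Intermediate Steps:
$G{\left(f \right)} = - 20 f$ ($G{\left(f \right)} = - 10 \cdot 2 f = - 20 f$)
$- G{\left(-6 \right)} \left(-11\right) = - \left(-20\right) \left(-6\right) \left(-11\right) = \left(-1\right) 120 \left(-11\right) = \left(-120\right) \left(-11\right) = 1320$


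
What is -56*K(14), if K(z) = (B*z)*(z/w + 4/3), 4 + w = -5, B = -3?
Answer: -1568/3 ≈ -522.67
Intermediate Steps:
w = -9 (w = -4 - 5 = -9)
K(z) = -3*z*(4/3 - z/9) (K(z) = (-3*z)*(z/(-9) + 4/3) = (-3*z)*(z*(-⅑) + 4*(⅓)) = (-3*z)*(-z/9 + 4/3) = (-3*z)*(4/3 - z/9) = -3*z*(4/3 - z/9))
-56*K(14) = -56*14*(-12 + 14)/3 = -56*14*2/3 = -56*28/3 = -1568/3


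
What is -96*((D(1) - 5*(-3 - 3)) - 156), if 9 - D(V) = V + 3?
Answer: 11616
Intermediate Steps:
D(V) = 6 - V (D(V) = 9 - (V + 3) = 9 - (3 + V) = 9 + (-3 - V) = 6 - V)
-96*((D(1) - 5*(-3 - 3)) - 156) = -96*(((6 - 1*1) - 5*(-3 - 3)) - 156) = -96*(((6 - 1) - 5*(-6)) - 156) = -96*((5 - 1*(-30)) - 156) = -96*((5 + 30) - 156) = -96*(35 - 156) = -96*(-121) = 11616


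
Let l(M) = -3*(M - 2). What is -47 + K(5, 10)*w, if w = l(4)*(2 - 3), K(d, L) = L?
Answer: 13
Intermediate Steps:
l(M) = 6 - 3*M (l(M) = -3*(-2 + M) = 6 - 3*M)
w = 6 (w = (6 - 3*4)*(2 - 3) = (6 - 12)*(-1) = -6*(-1) = 6)
-47 + K(5, 10)*w = -47 + 10*6 = -47 + 60 = 13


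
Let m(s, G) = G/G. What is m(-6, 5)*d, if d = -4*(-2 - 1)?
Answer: 12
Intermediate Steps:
d = 12 (d = -4*(-3) = 12)
m(s, G) = 1
m(-6, 5)*d = 1*12 = 12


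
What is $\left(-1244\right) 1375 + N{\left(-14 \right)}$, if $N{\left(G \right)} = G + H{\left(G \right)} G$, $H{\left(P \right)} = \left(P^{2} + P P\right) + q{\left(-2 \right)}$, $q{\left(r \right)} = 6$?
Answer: $-1716086$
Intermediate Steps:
$H{\left(P \right)} = 6 + 2 P^{2}$ ($H{\left(P \right)} = \left(P^{2} + P P\right) + 6 = \left(P^{2} + P^{2}\right) + 6 = 2 P^{2} + 6 = 6 + 2 P^{2}$)
$N{\left(G \right)} = G + G \left(6 + 2 G^{2}\right)$ ($N{\left(G \right)} = G + \left(6 + 2 G^{2}\right) G = G + G \left(6 + 2 G^{2}\right)$)
$\left(-1244\right) 1375 + N{\left(-14 \right)} = \left(-1244\right) 1375 - 14 \left(7 + 2 \left(-14\right)^{2}\right) = -1710500 - 14 \left(7 + 2 \cdot 196\right) = -1710500 - 14 \left(7 + 392\right) = -1710500 - 5586 = -1716086$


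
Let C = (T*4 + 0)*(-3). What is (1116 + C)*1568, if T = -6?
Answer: 1862784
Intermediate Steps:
C = 72 (C = (-6*4 + 0)*(-3) = (-24 + 0)*(-3) = -24*(-3) = 72)
(1116 + C)*1568 = (1116 + 72)*1568 = 1188*1568 = 1862784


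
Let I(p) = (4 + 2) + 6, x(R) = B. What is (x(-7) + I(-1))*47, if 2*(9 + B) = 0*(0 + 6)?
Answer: 141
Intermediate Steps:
B = -9 (B = -9 + (0*(0 + 6))/2 = -9 + (0*6)/2 = -9 + (½)*0 = -9 + 0 = -9)
x(R) = -9
I(p) = 12 (I(p) = 6 + 6 = 12)
(x(-7) + I(-1))*47 = (-9 + 12)*47 = 3*47 = 141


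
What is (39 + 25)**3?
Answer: 262144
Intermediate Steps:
(39 + 25)**3 = 64**3 = 262144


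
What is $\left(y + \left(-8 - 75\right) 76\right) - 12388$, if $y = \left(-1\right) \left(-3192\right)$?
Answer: $-15504$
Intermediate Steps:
$y = 3192$
$\left(y + \left(-8 - 75\right) 76\right) - 12388 = \left(3192 + \left(-8 - 75\right) 76\right) - 12388 = \left(3192 - 6308\right) - 12388 = -3116 - 12388 = -15504$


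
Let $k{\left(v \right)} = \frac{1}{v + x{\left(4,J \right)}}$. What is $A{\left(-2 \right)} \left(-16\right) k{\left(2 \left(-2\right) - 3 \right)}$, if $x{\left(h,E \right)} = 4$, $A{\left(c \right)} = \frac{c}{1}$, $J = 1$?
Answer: $- \frac{32}{3} \approx -10.667$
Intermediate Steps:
$A{\left(c \right)} = c$ ($A{\left(c \right)} = c 1 = c$)
$k{\left(v \right)} = \frac{1}{4 + v}$ ($k{\left(v \right)} = \frac{1}{v + 4} = \frac{1}{4 + v}$)
$A{\left(-2 \right)} \left(-16\right) k{\left(2 \left(-2\right) - 3 \right)} = \frac{\left(-2\right) \left(-16\right)}{4 + \left(2 \left(-2\right) - 3\right)} = \frac{32}{4 - 7} = \frac{32}{-3} = 32 \left(- \frac{1}{3}\right) = - \frac{32}{3}$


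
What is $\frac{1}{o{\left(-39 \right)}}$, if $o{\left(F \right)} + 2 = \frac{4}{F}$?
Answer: $- \frac{39}{82} \approx -0.47561$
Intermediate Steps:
$o{\left(F \right)} = -2 + \frac{4}{F}$
$\frac{1}{o{\left(-39 \right)}} = \frac{1}{-2 + \frac{4}{-39}} = \frac{1}{-2 + 4 \left(- \frac{1}{39}\right)} = \frac{1}{-2 - \frac{4}{39}} = \frac{1}{- \frac{82}{39}} = - \frac{39}{82}$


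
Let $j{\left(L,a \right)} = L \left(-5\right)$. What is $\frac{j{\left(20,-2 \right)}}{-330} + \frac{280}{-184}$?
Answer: $- \frac{925}{759} \approx -1.2187$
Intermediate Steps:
$j{\left(L,a \right)} = - 5 L$
$\frac{j{\left(20,-2 \right)}}{-330} + \frac{280}{-184} = \frac{\left(-5\right) 20}{-330} + \frac{280}{-184} = \left(-100\right) \left(- \frac{1}{330}\right) + 280 \left(- \frac{1}{184}\right) = \frac{10}{33} - \frac{35}{23} = - \frac{925}{759}$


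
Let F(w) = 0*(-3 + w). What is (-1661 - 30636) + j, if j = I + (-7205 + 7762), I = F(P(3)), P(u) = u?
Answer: -31740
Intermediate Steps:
F(w) = 0
I = 0
j = 557 (j = 0 + (-7205 + 7762) = 0 + 557 = 557)
(-1661 - 30636) + j = (-1661 - 30636) + 557 = -32297 + 557 = -31740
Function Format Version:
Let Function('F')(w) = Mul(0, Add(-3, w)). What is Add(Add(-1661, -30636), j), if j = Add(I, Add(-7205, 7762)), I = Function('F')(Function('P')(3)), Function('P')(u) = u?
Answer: -31740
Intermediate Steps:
Function('F')(w) = 0
I = 0
j = 557 (j = Add(0, Add(-7205, 7762)) = Add(0, 557) = 557)
Add(Add(-1661, -30636), j) = Add(Add(-1661, -30636), 557) = Add(-32297, 557) = -31740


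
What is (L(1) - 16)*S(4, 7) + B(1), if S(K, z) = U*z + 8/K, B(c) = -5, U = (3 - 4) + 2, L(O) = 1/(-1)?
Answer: -158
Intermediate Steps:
L(O) = -1
U = 1 (U = -1 + 2 = 1)
S(K, z) = z + 8/K (S(K, z) = 1*z + 8/K = z + 8/K)
(L(1) - 16)*S(4, 7) + B(1) = (-1 - 16)*(7 + 8/4) - 5 = -17*(7 + 8*(¼)) - 5 = -17*(7 + 2) - 5 = -17*9 - 5 = -153 - 5 = -158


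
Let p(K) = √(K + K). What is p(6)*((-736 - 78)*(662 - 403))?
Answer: -421652*√3 ≈ -7.3032e+5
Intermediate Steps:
p(K) = √2*√K (p(K) = √(2*K) = √2*√K)
p(6)*((-736 - 78)*(662 - 403)) = (√2*√6)*((-736 - 78)*(662 - 403)) = (2*√3)*(-814*259) = (2*√3)*(-210826) = -421652*√3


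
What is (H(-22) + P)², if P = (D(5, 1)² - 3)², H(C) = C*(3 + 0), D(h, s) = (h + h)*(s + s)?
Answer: 24819796849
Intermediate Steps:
D(h, s) = 4*h*s (D(h, s) = (2*h)*(2*s) = 4*h*s)
H(C) = 3*C (H(C) = C*3 = 3*C)
P = 157609 (P = ((4*5*1)² - 3)² = (20² - 3)² = (400 - 3)² = 397² = 157609)
(H(-22) + P)² = (3*(-22) + 157609)² = (-66 + 157609)² = 157543² = 24819796849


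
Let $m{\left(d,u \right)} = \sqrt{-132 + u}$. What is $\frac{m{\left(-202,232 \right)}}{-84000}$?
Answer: $- \frac{1}{8400} \approx -0.00011905$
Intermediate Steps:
$\frac{m{\left(-202,232 \right)}}{-84000} = \frac{\sqrt{-132 + 232}}{-84000} = \sqrt{100} \left(- \frac{1}{84000}\right) = 10 \left(- \frac{1}{84000}\right) = - \frac{1}{8400}$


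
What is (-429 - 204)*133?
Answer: -84189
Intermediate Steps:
(-429 - 204)*133 = -633*133 = -84189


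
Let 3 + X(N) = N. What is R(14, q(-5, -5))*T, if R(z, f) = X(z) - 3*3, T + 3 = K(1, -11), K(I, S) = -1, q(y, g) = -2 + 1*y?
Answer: -8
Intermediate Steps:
q(y, g) = -2 + y
X(N) = -3 + N
T = -4 (T = -3 - 1 = -4)
R(z, f) = -12 + z (R(z, f) = (-3 + z) - 3*3 = (-3 + z) - 9 = -12 + z)
R(14, q(-5, -5))*T = (-12 + 14)*(-4) = 2*(-4) = -8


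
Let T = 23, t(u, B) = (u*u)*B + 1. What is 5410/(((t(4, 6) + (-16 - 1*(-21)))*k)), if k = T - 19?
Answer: 2705/204 ≈ 13.260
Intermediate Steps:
t(u, B) = 1 + B*u² (t(u, B) = u²*B + 1 = B*u² + 1 = 1 + B*u²)
k = 4 (k = 23 - 19 = 4)
5410/(((t(4, 6) + (-16 - 1*(-21)))*k)) = 5410/((((1 + 6*4²) + (-16 - 1*(-21)))*4)) = 5410/((((1 + 6*16) + (-16 + 21))*4)) = 5410/((((1 + 96) + 5)*4)) = 5410/(((97 + 5)*4)) = 5410/((102*4)) = 5410/408 = 5410*(1/408) = 2705/204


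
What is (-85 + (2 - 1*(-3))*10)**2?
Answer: 1225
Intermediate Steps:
(-85 + (2 - 1*(-3))*10)**2 = (-85 + (2 + 3)*10)**2 = (-85 + 5*10)**2 = (-85 + 50)**2 = (-35)**2 = 1225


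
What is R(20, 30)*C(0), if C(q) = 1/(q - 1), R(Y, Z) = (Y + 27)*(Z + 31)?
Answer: -2867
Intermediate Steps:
R(Y, Z) = (27 + Y)*(31 + Z)
C(q) = 1/(-1 + q)
R(20, 30)*C(0) = (837 + 27*30 + 31*20 + 20*30)/(-1 + 0) = (837 + 810 + 620 + 600)/(-1) = 2867*(-1) = -2867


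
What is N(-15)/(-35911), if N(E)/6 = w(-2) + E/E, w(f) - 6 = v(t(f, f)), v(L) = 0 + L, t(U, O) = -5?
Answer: -12/35911 ≈ -0.00033416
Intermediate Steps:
v(L) = L
w(f) = 1 (w(f) = 6 - 5 = 1)
N(E) = 12 (N(E) = 6*(1 + E/E) = 6*(1 + 1) = 6*2 = 12)
N(-15)/(-35911) = 12/(-35911) = 12*(-1/35911) = -12/35911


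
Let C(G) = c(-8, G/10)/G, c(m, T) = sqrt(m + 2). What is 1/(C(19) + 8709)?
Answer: 1047983/9126883949 - 19*I*sqrt(6)/27380651847 ≈ 0.00011482 - 1.6998e-9*I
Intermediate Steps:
c(m, T) = sqrt(2 + m)
C(G) = I*sqrt(6)/G (C(G) = sqrt(2 - 8)/G = sqrt(-6)/G = (I*sqrt(6))/G = I*sqrt(6)/G)
1/(C(19) + 8709) = 1/(I*sqrt(6)/19 + 8709) = 1/(8709 + I*sqrt(6)/19)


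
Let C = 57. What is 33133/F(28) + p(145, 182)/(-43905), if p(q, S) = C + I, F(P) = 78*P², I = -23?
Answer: 484208399/894959520 ≈ 0.54104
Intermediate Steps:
p(q, S) = 34 (p(q, S) = 57 - 23 = 34)
33133/F(28) + p(145, 182)/(-43905) = 33133/((78*28²)) + 34/(-43905) = 33133/((78*784)) + 34*(-1/43905) = 33133/61152 - 34/43905 = 484208399/894959520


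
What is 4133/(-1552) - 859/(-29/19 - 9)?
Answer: 3062949/38800 ≈ 78.942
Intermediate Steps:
4133/(-1552) - 859/(-29/19 - 9) = 4133*(-1/1552) - 859/(-29*1/19 - 9) = -4133/1552 - 859/(-29/19 - 9) = -4133/1552 - 859/(-200/19) = -4133/1552 - 859*(-19/200) = -4133/1552 + 16321/200 = 3062949/38800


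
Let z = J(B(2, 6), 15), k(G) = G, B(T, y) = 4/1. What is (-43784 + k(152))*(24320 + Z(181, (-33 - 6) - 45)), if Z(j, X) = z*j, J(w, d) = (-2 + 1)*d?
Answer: -942669360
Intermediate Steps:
B(T, y) = 4 (B(T, y) = 4*1 = 4)
J(w, d) = -d
z = -15 (z = -1*15 = -15)
Z(j, X) = -15*j
(-43784 + k(152))*(24320 + Z(181, (-33 - 6) - 45)) = (-43784 + 152)*(24320 - 15*181) = -43632*(24320 - 2715) = -43632*21605 = -942669360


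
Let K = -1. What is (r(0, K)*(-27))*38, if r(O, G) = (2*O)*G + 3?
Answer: -3078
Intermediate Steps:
r(O, G) = 3 + 2*G*O (r(O, G) = 2*G*O + 3 = 3 + 2*G*O)
(r(0, K)*(-27))*38 = ((3 + 2*(-1)*0)*(-27))*38 = ((3 + 0)*(-27))*38 = (3*(-27))*38 = -81*38 = -3078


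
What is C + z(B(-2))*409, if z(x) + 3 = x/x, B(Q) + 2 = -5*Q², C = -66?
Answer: -884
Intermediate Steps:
B(Q) = -2 - 5*Q²
z(x) = -2 (z(x) = -3 + x/x = -3 + 1 = -2)
C + z(B(-2))*409 = -66 - 2*409 = -66 - 818 = -884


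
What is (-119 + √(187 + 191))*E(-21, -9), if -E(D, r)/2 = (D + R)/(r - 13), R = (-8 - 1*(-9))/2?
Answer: 4879/22 - 123*√42/22 ≈ 185.54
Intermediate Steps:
R = ½ (R = (-8 + 9)*(½) = 1*(½) = ½ ≈ 0.50000)
E(D, r) = -2*(½ + D)/(-13 + r) (E(D, r) = -2*(D + ½)/(r - 13) = -2*(½ + D)/(-13 + r))
(-119 + √(187 + 191))*E(-21, -9) = (-119 + √(187 + 191))*((-1 - 2*(-21))/(-13 - 9)) = (-119 + √378)*((-1 + 42)/(-22)) = (-119 + 3*√42)*(-1/22*41) = (-119 + 3*√42)*(-41/22) = 4879/22 - 123*√42/22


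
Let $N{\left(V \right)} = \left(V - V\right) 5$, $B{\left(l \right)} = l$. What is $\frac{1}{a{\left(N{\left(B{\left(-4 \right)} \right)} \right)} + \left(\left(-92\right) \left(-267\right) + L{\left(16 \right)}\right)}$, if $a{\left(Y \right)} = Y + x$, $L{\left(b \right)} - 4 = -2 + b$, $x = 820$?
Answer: $\frac{1}{25402} \approx 3.9367 \cdot 10^{-5}$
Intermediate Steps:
$N{\left(V \right)} = 0$ ($N{\left(V \right)} = 0 \cdot 5 = 0$)
$L{\left(b \right)} = 2 + b$ ($L{\left(b \right)} = 4 + \left(-2 + b\right) = 2 + b$)
$a{\left(Y \right)} = 820 + Y$ ($a{\left(Y \right)} = Y + 820 = 820 + Y$)
$\frac{1}{a{\left(N{\left(B{\left(-4 \right)} \right)} \right)} + \left(\left(-92\right) \left(-267\right) + L{\left(16 \right)}\right)} = \frac{1}{\left(820 + 0\right) + \left(\left(-92\right) \left(-267\right) + \left(2 + 16\right)\right)} = \frac{1}{820 + \left(24564 + 18\right)} = \frac{1}{820 + 24582} = \frac{1}{25402}$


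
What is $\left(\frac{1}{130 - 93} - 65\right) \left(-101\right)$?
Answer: $\frac{242804}{37} \approx 6562.3$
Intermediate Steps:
$\left(\frac{1}{130 - 93} - 65\right) \left(-101\right) = \left(\frac{1}{37} - 65\right) \left(-101\right) = \left(- \frac{2404}{37}\right) \left(-101\right) = \frac{242804}{37}$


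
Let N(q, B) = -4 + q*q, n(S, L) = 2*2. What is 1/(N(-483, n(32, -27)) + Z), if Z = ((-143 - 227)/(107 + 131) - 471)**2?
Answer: 14161/6465811641 ≈ 2.1901e-6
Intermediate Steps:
n(S, L) = 4
Z = 3162262756/14161 (Z = (-370/238 - 471)**2 = (-370*1/238 - 471)**2 = (-185/119 - 471)**2 = (-56234/119)**2 = 3162262756/14161 ≈ 2.2331e+5)
N(q, B) = -4 + q**2
1/(N(-483, n(32, -27)) + Z) = 1/((-4 + (-483)**2) + 3162262756/14161) = 1/((-4 + 233289) + 3162262756/14161) = 1/(233285 + 3162262756/14161) = 1/(6465811641/14161) = 14161/6465811641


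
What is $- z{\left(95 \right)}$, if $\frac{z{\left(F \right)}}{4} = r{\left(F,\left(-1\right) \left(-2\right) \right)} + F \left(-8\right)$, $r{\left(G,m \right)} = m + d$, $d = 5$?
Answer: $3012$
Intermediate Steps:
$r{\left(G,m \right)} = 5 + m$ ($r{\left(G,m \right)} = m + 5 = 5 + m$)
$z{\left(F \right)} = 28 - 32 F$ ($z{\left(F \right)} = 4 \left(\left(5 - -2\right) + F \left(-8\right)\right) = 4 \left(\left(5 + 2\right) - 8 F\right) = 4 \left(7 - 8 F\right) = 28 - 32 F$)
$- z{\left(95 \right)} = - (28 - 3040) = \left(-1\right) \left(-3012\right) = 3012$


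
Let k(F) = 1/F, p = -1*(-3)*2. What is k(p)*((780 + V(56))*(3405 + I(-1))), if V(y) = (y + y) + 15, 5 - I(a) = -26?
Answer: 1558226/3 ≈ 5.1941e+5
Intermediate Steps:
I(a) = 31 (I(a) = 5 - 1*(-26) = 5 + 26 = 31)
V(y) = 15 + 2*y (V(y) = 2*y + 15 = 15 + 2*y)
p = 6 (p = 3*2 = 6)
k(p)*((780 + V(56))*(3405 + I(-1))) = ((780 + (15 + 2*56))*(3405 + 31))/6 = ((780 + (15 + 112))*3436)/6 = ((780 + 127)*3436)/6 = (907*3436)/6 = (1/6)*3116452 = 1558226/3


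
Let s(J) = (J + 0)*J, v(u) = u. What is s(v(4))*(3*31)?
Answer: 1488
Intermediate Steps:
s(J) = J² (s(J) = J*J = J²)
s(v(4))*(3*31) = 4²*(3*31) = 16*93 = 1488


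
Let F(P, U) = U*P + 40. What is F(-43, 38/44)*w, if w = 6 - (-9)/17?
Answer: 6993/374 ≈ 18.698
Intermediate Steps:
w = 111/17 (w = 6 - (-9)/17 = 6 - 1*(-9/17) = 6 + 9/17 = 111/17 ≈ 6.5294)
F(P, U) = 40 + P*U (F(P, U) = P*U + 40 = 40 + P*U)
F(-43, 38/44)*w = (40 - 1634/44)*(111/17) = (40 - 43*19/22)*(111/17) = (40 - 817/22)*(111/17) = (63/22)*(111/17) = 6993/374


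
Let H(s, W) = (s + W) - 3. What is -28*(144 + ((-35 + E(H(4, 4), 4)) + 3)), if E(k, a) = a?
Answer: -3248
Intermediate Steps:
H(s, W) = -3 + W + s (H(s, W) = (W + s) - 3 = -3 + W + s)
-28*(144 + ((-35 + E(H(4, 4), 4)) + 3)) = -28*(144 + ((-35 + 4) + 3)) = -28*(144 + (-31 + 3)) = -28*(144 - 28) = -28*116 = -3248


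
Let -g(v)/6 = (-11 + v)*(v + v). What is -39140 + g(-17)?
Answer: -44852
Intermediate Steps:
g(v) = -12*v*(-11 + v) (g(v) = -6*(-11 + v)*(v + v) = -6*(-11 + v)*2*v = -12*v*(-11 + v))
-39140 + g(-17) = -39140 + 12*(-17)*(11 - 1*(-17)) = -39140 + 12*(-17)*(11 + 17) = -39140 + 12*(-17)*28 = -39140 - 5712 = -44852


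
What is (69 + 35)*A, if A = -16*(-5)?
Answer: 8320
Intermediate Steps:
A = 80
(69 + 35)*A = (69 + 35)*80 = 104*80 = 8320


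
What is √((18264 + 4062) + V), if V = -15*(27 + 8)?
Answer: 13*√129 ≈ 147.65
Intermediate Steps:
V = -525 (V = -15*35 = -525)
√((18264 + 4062) + V) = √((18264 + 4062) - 525) = √(22326 - 525) = √21801 = 13*√129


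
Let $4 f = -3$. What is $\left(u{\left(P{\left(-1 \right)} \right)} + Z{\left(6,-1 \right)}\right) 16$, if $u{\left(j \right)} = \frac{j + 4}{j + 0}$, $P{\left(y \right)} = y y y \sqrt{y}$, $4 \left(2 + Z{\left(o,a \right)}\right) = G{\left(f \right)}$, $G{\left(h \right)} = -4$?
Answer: $-32 + 64 i \approx -32.0 + 64.0 i$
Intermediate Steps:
$f = - \frac{3}{4}$ ($f = \frac{1}{4} \left(-3\right) = - \frac{3}{4} \approx -0.75$)
$Z{\left(o,a \right)} = -3$ ($Z{\left(o,a \right)} = -2 + \frac{1}{4} \left(-4\right) = -2 - 1 = -3$)
$P{\left(y \right)} = y^{\frac{7}{2}}$ ($P{\left(y \right)} = y^{2} y^{\frac{3}{2}} = y^{\frac{7}{2}}$)
$u{\left(j \right)} = \frac{4 + j}{j}$
$\left(u{\left(P{\left(-1 \right)} \right)} + Z{\left(6,-1 \right)}\right) 16 = \left(\frac{4 + \left(-1\right)^{\frac{7}{2}}}{\left(-1\right)^{\frac{7}{2}}} - 3\right) 16 = \left(\frac{4 - i}{\left(-1\right) i} - 3\right) 16 = \left(i \left(4 - i\right) - 3\right) 16 = \left(-3 + i \left(4 - i\right)\right) 16 = -48 + 16 i \left(4 - i\right)$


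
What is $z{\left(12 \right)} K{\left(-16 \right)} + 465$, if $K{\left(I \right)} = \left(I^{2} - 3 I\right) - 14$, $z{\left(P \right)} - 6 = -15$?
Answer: $-2145$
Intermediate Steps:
$z{\left(P \right)} = -9$ ($z{\left(P \right)} = 6 - 15 = -9$)
$K{\left(I \right)} = -14 + I^{2} - 3 I$
$z{\left(12 \right)} K{\left(-16 \right)} + 465 = - 9 \left(-14 + \left(-16\right)^{2} - -48\right) + 465 = - 9 \left(-14 + 256 + 48\right) + 465 = \left(-9\right) 290 + 465 = -2610 + 465 = -2145$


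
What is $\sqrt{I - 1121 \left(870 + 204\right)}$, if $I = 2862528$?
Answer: $3 \sqrt{184286} \approx 1287.9$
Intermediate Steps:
$\sqrt{I - 1121 \left(870 + 204\right)} = \sqrt{2862528 - 1121 \left(870 + 204\right)} = \sqrt{2862528 - 1203954} = \sqrt{1658574} = 3 \sqrt{184286}$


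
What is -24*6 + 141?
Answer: -3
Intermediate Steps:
-24*6 + 141 = -144 + 141 = -3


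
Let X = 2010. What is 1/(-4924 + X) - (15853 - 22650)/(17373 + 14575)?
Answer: 1412465/6649748 ≈ 0.21241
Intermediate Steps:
1/(-4924 + X) - (15853 - 22650)/(17373 + 14575) = 1/(-4924 + 2010) - (15853 - 22650)/(17373 + 14575) = 1/(-2914) - (-6797)/31948 = -1/2914 - (-6797)/31948 = -1/2914 - 1*(-971/4564) = -1/2914 + 971/4564 = 1412465/6649748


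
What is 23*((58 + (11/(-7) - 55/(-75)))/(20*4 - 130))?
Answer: -69023/2625 ≈ -26.294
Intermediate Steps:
23*((58 + (11/(-7) - 55/(-75)))/(20*4 - 130)) = 23*((58 + (11*(-⅐) - 55*(-1/75)))/(80 - 130)) = 23*((58 + (-11/7 + 11/15))/(-50)) = 23*((58 - 88/105)*(-1/50)) = 23*((6002/105)*(-1/50)) = 23*(-3001/2625) = -69023/2625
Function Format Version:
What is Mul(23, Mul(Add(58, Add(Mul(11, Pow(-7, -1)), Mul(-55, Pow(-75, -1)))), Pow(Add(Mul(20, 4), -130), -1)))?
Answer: Rational(-69023, 2625) ≈ -26.294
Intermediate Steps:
Mul(23, Mul(Add(58, Add(Mul(11, Pow(-7, -1)), Mul(-55, Pow(-75, -1)))), Pow(Add(Mul(20, 4), -130), -1))) = Mul(23, Mul(Add(58, Add(Mul(11, Rational(-1, 7)), Mul(-55, Rational(-1, 75)))), Pow(Add(80, -130), -1))) = Mul(23, Mul(Add(58, Add(Rational(-11, 7), Rational(11, 15))), Pow(-50, -1))) = Mul(23, Mul(Add(58, Rational(-88, 105)), Rational(-1, 50))) = Mul(23, Mul(Rational(6002, 105), Rational(-1, 50))) = Mul(23, Rational(-3001, 2625)) = Rational(-69023, 2625)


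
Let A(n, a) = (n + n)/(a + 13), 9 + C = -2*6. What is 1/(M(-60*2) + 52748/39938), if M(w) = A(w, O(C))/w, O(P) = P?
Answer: 79876/85527 ≈ 0.93393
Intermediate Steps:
C = -21 (C = -9 - 2*6 = -9 - 12 = -21)
A(n, a) = 2*n/(13 + a) (A(n, a) = (2*n)/(13 + a) = 2*n/(13 + a))
M(w) = -¼ (M(w) = (2*w/(13 - 21))/w = (2*w/(-8))/w = (2*w*(-⅛))/w = (-w/4)/w = -¼)
1/(M(-60*2) + 52748/39938) = 1/(-¼ + 52748/39938) = 1/(-¼ + 52748*(1/39938)) = 1/(-¼ + 26374/19969) = 1/(85527/79876) = 79876/85527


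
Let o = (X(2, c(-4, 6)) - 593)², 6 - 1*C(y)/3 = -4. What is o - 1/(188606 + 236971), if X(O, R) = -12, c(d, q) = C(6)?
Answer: 155771821424/425577 ≈ 3.6603e+5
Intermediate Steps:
C(y) = 30 (C(y) = 18 - 3*(-4) = 18 + 12 = 30)
c(d, q) = 30
o = 366025 (o = (-12 - 593)² = (-605)² = 366025)
o - 1/(188606 + 236971) = 366025 - 1/(188606 + 236971) = 366025 - 1/425577 = 155771821424/425577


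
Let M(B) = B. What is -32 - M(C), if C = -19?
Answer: -13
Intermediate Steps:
-32 - M(C) = -32 - 1*(-19) = -32 + 19 = -13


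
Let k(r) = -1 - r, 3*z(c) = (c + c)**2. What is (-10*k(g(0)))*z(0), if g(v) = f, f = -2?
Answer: 0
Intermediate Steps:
g(v) = -2
z(c) = 4*c**2/3 (z(c) = (c + c)**2/3 = (2*c)**2/3 = (4*c**2)/3 = 4*c**2/3)
(-10*k(g(0)))*z(0) = (-10*(-1 - 1*(-2)))*((4/3)*0**2) = (-10*(-1 + 2))*((4/3)*0) = -10*1*0 = -10*0 = 0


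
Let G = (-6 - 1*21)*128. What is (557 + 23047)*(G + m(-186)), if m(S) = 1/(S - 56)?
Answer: -9870638106/121 ≈ -8.1576e+7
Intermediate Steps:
G = -3456 (G = (-6 - 21)*128 = -27*128 = -3456)
m(S) = 1/(-56 + S)
(557 + 23047)*(G + m(-186)) = (557 + 23047)*(-3456 + 1/(-56 - 186)) = 23604*(-3456 + 1/(-242)) = 23604*(-3456 - 1/242) = 23604*(-836353/242) = -9870638106/121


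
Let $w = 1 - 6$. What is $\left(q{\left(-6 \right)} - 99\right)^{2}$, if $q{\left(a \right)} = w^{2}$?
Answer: $5476$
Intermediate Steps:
$w = -5$ ($w = 1 - 6 = -5$)
$q{\left(a \right)} = 25$ ($q{\left(a \right)} = \left(-5\right)^{2} = 25$)
$\left(q{\left(-6 \right)} - 99\right)^{2} = \left(25 - 99\right)^{2} = \left(-74\right)^{2} = 5476$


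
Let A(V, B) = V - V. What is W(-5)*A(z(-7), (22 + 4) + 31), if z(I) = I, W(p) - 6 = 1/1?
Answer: 0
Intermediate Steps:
W(p) = 7 (W(p) = 6 + 1/1 = 6 + 1 = 7)
A(V, B) = 0
W(-5)*A(z(-7), (22 + 4) + 31) = 7*0 = 0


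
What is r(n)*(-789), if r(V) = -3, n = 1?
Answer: 2367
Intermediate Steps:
r(n)*(-789) = -3*(-789) = 2367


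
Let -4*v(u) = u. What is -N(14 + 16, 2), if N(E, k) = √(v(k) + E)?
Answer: -√118/2 ≈ -5.4314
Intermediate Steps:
v(u) = -u/4
N(E, k) = √(E - k/4) (N(E, k) = √(-k/4 + E) = √(E - k/4))
-N(14 + 16, 2) = -√(-1*2 + 4*(14 + 16))/2 = -√(-2 + 4*30)/2 = -√(-2 + 120)/2 = -√118/2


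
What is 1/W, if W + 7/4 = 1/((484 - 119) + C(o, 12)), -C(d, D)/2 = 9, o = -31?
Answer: -1388/2425 ≈ -0.57237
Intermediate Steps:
C(d, D) = -18 (C(d, D) = -2*9 = -18)
W = -2425/1388 (W = -7/4 + 1/((484 - 119) - 18) = -7/4 + 1/(365 - 18) = -7/4 + 1/347 = -2425/1388 ≈ -1.7471)
1/W = 1/(-2425/1388) = -1388/2425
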